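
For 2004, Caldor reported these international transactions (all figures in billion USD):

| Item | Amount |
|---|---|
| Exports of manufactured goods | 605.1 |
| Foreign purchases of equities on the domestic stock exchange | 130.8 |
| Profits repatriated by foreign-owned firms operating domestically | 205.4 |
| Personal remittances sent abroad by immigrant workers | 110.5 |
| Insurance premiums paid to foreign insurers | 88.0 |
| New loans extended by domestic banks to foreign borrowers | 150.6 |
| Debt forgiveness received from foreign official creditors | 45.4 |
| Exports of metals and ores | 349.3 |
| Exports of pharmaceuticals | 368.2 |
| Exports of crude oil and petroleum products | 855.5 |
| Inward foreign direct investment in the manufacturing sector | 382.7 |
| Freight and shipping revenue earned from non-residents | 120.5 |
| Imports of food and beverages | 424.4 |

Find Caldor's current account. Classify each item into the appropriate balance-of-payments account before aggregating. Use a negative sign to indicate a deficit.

Goods: 605.1 + 855.5 - 424.4 + 368.2 + 349.3 = 1753.7
Services: -88.0 + 120.5 = 32.5
Primary income: -205.4
Secondary income: -110.5
Current account = 1753.7 + 32.5 + (-205.4) + (-110.5) = 1470.3
(Excluded from the current account — financial account: foreign purchases of equities on the domestic stock exchange 130.8, new loans extended by domestic banks to foreign borrowers 150.6, inward foreign direct investment in the manufacturing sector 382.7; capital account: debt forgiveness received from foreign official creditors 45.4.)

1470.3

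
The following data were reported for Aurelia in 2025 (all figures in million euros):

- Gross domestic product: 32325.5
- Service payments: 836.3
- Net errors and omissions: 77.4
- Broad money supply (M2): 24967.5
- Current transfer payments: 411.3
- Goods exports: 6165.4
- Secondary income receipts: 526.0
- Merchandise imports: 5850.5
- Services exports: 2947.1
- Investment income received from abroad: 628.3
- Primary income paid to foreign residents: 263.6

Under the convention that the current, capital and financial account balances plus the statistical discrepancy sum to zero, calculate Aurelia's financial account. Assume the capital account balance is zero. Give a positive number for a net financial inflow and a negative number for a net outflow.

Goods balance = 6165.4 - 5850.5 = 314.9
Services balance = 2947.1 - 836.3 = 2110.8
Trade balance (goods + services) = 314.9 + 2110.8 = 2425.7
Net primary income = 628.3 - 263.6 = 364.7
Net secondary income = 526.0 - 411.3 = 114.7
Current account = 2425.7 + 364.7 + 114.7 = 2905.1
Financial account = -(2905.1 + 77.4) = -2982.5

-2982.5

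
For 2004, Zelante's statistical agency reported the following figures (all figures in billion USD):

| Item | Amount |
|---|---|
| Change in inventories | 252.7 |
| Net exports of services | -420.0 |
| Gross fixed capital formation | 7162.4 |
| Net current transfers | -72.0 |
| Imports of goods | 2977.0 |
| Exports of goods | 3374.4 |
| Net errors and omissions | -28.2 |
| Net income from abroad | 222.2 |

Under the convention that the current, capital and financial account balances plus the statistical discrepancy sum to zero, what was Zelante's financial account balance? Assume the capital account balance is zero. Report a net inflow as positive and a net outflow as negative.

Goods balance = 3374.4 - 2977.0 = 397.4
Services balance = -420.0
Trade balance (goods + services) = 397.4 + (-420.0) = -22.6
Net primary income = 222.2
Net secondary income = -72.0
Current account = -22.6 + 222.2 + (-72.0) = 127.6
Financial account = -(127.6 + (-28.2)) = -99.4

-99.4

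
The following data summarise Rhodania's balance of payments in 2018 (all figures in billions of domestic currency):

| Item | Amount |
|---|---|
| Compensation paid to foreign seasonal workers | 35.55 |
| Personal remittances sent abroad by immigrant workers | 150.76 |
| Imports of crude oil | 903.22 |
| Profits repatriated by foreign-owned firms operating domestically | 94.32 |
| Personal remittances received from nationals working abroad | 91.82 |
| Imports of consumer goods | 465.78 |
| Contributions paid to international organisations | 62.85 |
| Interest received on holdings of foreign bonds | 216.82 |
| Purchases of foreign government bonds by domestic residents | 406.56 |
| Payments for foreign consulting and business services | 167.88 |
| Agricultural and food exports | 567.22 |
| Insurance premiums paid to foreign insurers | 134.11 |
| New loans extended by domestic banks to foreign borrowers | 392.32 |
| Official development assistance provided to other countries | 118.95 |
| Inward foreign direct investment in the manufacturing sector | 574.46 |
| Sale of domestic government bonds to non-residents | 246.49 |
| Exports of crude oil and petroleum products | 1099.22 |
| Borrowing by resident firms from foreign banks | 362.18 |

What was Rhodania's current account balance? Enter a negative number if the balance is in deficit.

Goods: 567.22 + 1099.22 - 465.78 - 903.22 = 297.44
Services: -167.88 - 134.11 = -301.99
Primary income: 216.82 - 94.32 - 35.55 = 86.95
Secondary income: -118.95 + 91.82 - 62.85 - 150.76 = -240.74
Current account = 297.44 + (-301.99) + 86.95 + (-240.74) = -158.34
(Excluded from the current account — financial account: purchases of foreign government bonds by domestic residents 406.56, new loans extended by domestic banks to foreign borrowers 392.32, inward foreign direct investment in the manufacturing sector 574.46, sale of domestic government bonds to non-residents 246.49, borrowing by resident firms from foreign banks 362.18.)

-158.34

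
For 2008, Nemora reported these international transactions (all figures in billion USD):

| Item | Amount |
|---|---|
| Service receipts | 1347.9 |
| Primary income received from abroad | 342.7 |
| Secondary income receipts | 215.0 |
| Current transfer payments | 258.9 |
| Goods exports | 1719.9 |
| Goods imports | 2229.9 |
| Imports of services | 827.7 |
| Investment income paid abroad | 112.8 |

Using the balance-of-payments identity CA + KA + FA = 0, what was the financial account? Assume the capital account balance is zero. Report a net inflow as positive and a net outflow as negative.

Goods balance = 1719.9 - 2229.9 = -510.0
Services balance = 1347.9 - 827.7 = 520.2
Trade balance (goods + services) = -510.0 + 520.2 = 10.2
Net primary income = 342.7 - 112.8 = 229.9
Net secondary income = 215.0 - 258.9 = -43.9
Current account = 10.2 + 229.9 + (-43.9) = 196.2
Financial account = -(196.2) = -196.2

-196.2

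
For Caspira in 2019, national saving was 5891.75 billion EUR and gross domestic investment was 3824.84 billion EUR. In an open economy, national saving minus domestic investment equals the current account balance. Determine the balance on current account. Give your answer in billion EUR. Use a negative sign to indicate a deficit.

S - I = CA (net lending to the rest of the world).
CA = S - I = 5891.75 - 3824.84 = 2066.91

2066.91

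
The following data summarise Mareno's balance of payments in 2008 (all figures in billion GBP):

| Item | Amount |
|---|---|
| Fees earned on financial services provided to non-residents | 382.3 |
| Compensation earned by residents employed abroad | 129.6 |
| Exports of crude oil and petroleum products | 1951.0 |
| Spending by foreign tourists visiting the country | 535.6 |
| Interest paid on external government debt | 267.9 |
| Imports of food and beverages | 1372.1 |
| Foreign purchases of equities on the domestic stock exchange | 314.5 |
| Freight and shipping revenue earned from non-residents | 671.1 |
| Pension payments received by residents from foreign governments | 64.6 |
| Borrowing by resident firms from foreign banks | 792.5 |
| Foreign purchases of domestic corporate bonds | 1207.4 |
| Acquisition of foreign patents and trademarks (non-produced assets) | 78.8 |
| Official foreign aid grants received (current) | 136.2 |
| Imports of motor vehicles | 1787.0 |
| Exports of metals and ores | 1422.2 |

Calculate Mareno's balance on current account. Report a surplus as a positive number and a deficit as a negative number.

1865.6

Goods: 1422.2 + 1951.0 - 1372.1 - 1787.0 = 214.1
Services: 535.6 + 382.3 + 671.1 = 1589.0
Primary income: -267.9 + 129.6 = -138.3
Secondary income: 64.6 + 136.2 = 200.8
Current account = 214.1 + 1589.0 + (-138.3) + 200.8 = 1865.6
(Excluded from the current account — financial account: foreign purchases of equities on the domestic stock exchange 314.5, borrowing by resident firms from foreign banks 792.5, foreign purchases of domestic corporate bonds 1207.4; capital account: acquisition of foreign patents and trademarks (non-produced assets) 78.8.)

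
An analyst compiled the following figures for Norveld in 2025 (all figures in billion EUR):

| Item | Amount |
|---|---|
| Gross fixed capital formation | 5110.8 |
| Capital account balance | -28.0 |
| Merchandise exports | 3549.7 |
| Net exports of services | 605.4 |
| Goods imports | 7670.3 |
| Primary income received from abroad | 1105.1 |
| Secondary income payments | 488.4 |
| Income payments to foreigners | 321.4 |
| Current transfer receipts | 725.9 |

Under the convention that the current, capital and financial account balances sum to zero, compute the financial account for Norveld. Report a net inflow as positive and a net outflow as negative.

2522.0

Goods balance = 3549.7 - 7670.3 = -4120.6
Services balance = 605.4
Trade balance (goods + services) = -4120.6 + 605.4 = -3515.2
Net primary income = 1105.1 - 321.4 = 783.7
Net secondary income = 725.9 - 488.4 = 237.5
Current account = -3515.2 + 783.7 + 237.5 = -2494.0
Financial account = -(-2494.0 + (-28.0)) = 2522.0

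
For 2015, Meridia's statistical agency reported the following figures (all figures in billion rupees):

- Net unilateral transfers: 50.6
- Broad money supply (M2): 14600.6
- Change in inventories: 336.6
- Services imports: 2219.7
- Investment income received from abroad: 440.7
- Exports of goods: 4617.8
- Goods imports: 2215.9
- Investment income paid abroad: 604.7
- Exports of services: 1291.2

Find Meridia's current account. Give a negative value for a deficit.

Goods balance = 4617.8 - 2215.9 = 2401.9
Services balance = 1291.2 - 2219.7 = -928.5
Trade balance (goods + services) = 2401.9 + (-928.5) = 1473.4
Net primary income = 440.7 - 604.7 = -164.0
Net secondary income = 50.6
Current account = 1473.4 + (-164.0) + 50.6 = 1360.0

1360.0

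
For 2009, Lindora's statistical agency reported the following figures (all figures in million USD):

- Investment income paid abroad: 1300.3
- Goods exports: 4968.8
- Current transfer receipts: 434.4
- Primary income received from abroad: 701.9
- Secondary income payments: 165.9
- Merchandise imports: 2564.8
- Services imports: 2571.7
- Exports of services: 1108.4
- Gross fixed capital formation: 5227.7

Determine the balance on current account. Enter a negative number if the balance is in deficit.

Goods balance = 4968.8 - 2564.8 = 2404.0
Services balance = 1108.4 - 2571.7 = -1463.3
Trade balance (goods + services) = 2404.0 + (-1463.3) = 940.7
Net primary income = 701.9 - 1300.3 = -598.4
Net secondary income = 434.4 - 165.9 = 268.5
Current account = 940.7 + (-598.4) + 268.5 = 610.8

610.8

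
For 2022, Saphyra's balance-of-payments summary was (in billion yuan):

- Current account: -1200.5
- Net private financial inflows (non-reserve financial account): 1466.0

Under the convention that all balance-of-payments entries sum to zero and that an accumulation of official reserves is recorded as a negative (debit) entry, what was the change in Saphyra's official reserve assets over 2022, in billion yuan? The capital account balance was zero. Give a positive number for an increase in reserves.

265.5

Official reserve transactions balance = -((-1200.5) + 1466.0) = -265.5
An accumulation of reserves is recorded as a debit (negative entry), so the change in the stock of reserves is the negative of that balance.
Change in official reserves = -(-265.5) = 265.5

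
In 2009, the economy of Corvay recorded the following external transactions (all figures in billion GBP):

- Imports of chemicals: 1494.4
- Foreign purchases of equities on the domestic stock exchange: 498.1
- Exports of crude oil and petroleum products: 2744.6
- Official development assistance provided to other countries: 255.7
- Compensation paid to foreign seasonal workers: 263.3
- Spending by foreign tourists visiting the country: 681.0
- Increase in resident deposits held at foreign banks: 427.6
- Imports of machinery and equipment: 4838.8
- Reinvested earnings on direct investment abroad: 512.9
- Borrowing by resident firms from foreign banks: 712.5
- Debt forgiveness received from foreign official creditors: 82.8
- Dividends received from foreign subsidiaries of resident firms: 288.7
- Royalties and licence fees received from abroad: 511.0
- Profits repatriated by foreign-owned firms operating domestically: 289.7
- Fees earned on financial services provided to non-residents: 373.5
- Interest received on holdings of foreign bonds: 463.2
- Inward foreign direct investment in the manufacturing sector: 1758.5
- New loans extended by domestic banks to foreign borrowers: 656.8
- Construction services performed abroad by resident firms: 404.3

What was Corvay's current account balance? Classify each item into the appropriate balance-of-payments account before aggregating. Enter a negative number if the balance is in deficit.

Goods: -4838.8 - 1494.4 + 2744.6 = -3588.6
Services: 373.5 + 511.0 + 681.0 + 404.3 = 1969.8
Primary income: 463.2 - 289.7 + 512.9 + 288.7 - 263.3 = 711.8
Secondary income: -255.7
Current account = (-3588.6) + 1969.8 + 711.8 + (-255.7) = -1162.7
(Excluded from the current account — financial account: foreign purchases of equities on the domestic stock exchange 498.1, increase in resident deposits held at foreign banks 427.6, borrowing by resident firms from foreign banks 712.5, inward foreign direct investment in the manufacturing sector 1758.5, new loans extended by domestic banks to foreign borrowers 656.8; capital account: debt forgiveness received from foreign official creditors 82.8.)

-1162.7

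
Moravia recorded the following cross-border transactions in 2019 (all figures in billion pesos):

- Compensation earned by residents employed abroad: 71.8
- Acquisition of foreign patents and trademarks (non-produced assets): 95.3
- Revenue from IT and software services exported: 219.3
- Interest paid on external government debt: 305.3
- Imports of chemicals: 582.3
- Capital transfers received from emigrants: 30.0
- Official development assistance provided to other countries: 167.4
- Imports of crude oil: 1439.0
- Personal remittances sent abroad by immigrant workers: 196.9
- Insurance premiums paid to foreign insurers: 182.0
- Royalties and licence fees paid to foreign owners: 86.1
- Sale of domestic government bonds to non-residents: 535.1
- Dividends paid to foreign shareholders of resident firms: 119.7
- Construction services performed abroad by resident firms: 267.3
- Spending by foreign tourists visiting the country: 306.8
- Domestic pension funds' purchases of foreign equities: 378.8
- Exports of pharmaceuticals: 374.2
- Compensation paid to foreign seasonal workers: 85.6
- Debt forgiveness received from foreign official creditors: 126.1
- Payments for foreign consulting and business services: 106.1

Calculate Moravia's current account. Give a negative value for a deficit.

-2031.0

Goods: -582.3 - 1439.0 + 374.2 = -1647.1
Services: 267.3 - 182.0 + 219.3 - 86.1 + 306.8 - 106.1 = 419.2
Primary income: -305.3 - 119.7 + 71.8 - 85.6 = -438.8
Secondary income: -196.9 - 167.4 = -364.3
Current account = (-1647.1) + 419.2 + (-438.8) + (-364.3) = -2031.0
(Excluded from the current account — capital account: acquisition of foreign patents and trademarks (non-produced assets) 95.3, capital transfers received from emigrants 30.0, debt forgiveness received from foreign official creditors 126.1; financial account: sale of domestic government bonds to non-residents 535.1, domestic pension funds' purchases of foreign equities 378.8.)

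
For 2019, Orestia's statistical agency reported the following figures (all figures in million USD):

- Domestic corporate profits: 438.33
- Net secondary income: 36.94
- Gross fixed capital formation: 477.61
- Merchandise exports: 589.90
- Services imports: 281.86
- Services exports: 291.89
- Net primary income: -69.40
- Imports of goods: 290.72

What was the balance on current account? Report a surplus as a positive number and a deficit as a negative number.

Goods balance = 589.90 - 290.72 = 299.18
Services balance = 291.89 - 281.86 = 10.03
Trade balance (goods + services) = 299.18 + 10.03 = 309.21
Net primary income = -69.40
Net secondary income = 36.94
Current account = 309.21 + (-69.40) + 36.94 = 276.75

276.75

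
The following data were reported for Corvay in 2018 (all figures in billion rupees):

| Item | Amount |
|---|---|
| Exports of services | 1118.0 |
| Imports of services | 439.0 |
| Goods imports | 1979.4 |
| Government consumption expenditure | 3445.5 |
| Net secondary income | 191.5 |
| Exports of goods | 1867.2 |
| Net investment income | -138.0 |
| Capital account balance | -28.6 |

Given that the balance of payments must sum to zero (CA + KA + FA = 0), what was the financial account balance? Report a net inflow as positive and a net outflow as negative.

-591.7

Goods balance = 1867.2 - 1979.4 = -112.2
Services balance = 1118.0 - 439.0 = 679.0
Trade balance (goods + services) = -112.2 + 679.0 = 566.8
Net primary income = -138.0
Net secondary income = 191.5
Current account = 566.8 + (-138.0) + 191.5 = 620.3
Financial account = -(620.3 + (-28.6)) = -591.7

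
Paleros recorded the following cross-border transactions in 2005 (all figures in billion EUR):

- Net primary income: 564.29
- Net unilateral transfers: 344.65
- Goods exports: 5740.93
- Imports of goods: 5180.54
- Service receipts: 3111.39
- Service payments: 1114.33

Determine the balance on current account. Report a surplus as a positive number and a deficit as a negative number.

3466.39

Goods balance = 5740.93 - 5180.54 = 560.39
Services balance = 3111.39 - 1114.33 = 1997.06
Trade balance (goods + services) = 560.39 + 1997.06 = 2557.45
Net primary income = 564.29
Net secondary income = 344.65
Current account = 2557.45 + 564.29 + 344.65 = 3466.39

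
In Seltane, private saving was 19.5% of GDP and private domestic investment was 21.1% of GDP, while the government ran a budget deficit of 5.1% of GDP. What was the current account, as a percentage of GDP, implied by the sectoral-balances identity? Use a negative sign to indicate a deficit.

-6.7

By the sectoral-balances identity, CA = (S_private - I) + (T - G).
Private balance = 19.5 - 21.1 = -1.6
Government balance (T - G) = -5.1
CA = -1.6 + (-5.1) = -6.7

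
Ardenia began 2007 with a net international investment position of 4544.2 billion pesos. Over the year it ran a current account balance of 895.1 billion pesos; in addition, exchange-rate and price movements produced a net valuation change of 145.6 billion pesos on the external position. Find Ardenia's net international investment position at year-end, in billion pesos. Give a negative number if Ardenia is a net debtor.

5584.9

Change in NIIP = current account + net valuation change = 895.1 + 145.6 = 1040.7
End-of-year NIIP = 4544.2 + 1040.7 = 5584.9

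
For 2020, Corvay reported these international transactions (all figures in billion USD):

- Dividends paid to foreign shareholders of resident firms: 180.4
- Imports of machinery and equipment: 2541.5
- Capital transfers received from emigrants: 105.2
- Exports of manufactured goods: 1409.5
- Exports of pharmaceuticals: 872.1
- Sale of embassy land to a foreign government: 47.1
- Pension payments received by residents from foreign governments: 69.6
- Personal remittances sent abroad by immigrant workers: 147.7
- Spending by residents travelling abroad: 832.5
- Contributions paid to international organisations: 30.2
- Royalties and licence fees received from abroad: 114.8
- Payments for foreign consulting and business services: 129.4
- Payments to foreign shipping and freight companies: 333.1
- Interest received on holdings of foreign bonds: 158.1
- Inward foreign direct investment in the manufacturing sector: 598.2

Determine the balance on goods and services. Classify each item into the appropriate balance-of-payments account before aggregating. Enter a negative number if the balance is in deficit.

Goods: 1409.5 + 872.1 - 2541.5 = -259.9
Services: -129.4 - 832.5 + 114.8 - 333.1 = -1180.2
Trade balance = -259.9 + (-1180.2) = -1440.1
(Excluded from the trade balance — primary income: dividends paid to foreign shareholders of resident firms 180.4, interest received on holdings of foreign bonds 158.1; capital account: capital transfers received from emigrants 105.2, sale of embassy land to a foreign government 47.1; secondary income: pension payments received by residents from foreign governments 69.6, personal remittances sent abroad by immigrant workers 147.7, contributions paid to international organisations 30.2; financial account: inward foreign direct investment in the manufacturing sector 598.2.)

-1440.1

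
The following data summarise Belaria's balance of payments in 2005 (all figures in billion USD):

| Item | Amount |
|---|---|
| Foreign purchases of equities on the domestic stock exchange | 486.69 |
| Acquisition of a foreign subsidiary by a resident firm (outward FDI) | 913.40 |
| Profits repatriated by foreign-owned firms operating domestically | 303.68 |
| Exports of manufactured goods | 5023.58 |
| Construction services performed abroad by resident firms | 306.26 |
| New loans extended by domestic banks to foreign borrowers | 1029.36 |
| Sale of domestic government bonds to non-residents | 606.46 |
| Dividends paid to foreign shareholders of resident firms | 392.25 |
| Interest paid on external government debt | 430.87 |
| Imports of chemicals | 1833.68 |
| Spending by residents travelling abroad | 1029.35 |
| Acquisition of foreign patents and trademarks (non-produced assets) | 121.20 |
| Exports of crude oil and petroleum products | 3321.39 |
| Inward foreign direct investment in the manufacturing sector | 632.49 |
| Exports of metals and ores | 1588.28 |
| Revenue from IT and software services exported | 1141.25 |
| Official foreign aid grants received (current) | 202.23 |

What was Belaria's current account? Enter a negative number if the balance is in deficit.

Goods: 1588.28 - 1833.68 + 5023.58 + 3321.39 = 8099.57
Services: 1141.25 - 1029.35 + 306.26 = 418.16
Primary income: -392.25 - 303.68 - 430.87 = -1126.80
Secondary income: 202.23
Current account = 8099.57 + 418.16 + (-1126.80) + 202.23 = 7593.16
(Excluded from the current account — financial account: foreign purchases of equities on the domestic stock exchange 486.69, acquisition of a foreign subsidiary by a resident firm (outward FDI) 913.40, new loans extended by domestic banks to foreign borrowers 1029.36, sale of domestic government bonds to non-residents 606.46, inward foreign direct investment in the manufacturing sector 632.49; capital account: acquisition of foreign patents and trademarks (non-produced assets) 121.20.)

7593.16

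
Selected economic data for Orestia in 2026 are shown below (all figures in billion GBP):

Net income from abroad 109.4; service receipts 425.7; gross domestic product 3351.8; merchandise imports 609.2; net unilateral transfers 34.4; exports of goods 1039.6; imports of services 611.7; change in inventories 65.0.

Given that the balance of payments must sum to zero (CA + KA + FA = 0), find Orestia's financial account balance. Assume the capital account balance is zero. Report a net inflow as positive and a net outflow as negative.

Goods balance = 1039.6 - 609.2 = 430.4
Services balance = 425.7 - 611.7 = -186.0
Trade balance (goods + services) = 430.4 + (-186.0) = 244.4
Net primary income = 109.4
Net secondary income = 34.4
Current account = 244.4 + 109.4 + 34.4 = 388.2
Financial account = -(388.2) = -388.2

-388.2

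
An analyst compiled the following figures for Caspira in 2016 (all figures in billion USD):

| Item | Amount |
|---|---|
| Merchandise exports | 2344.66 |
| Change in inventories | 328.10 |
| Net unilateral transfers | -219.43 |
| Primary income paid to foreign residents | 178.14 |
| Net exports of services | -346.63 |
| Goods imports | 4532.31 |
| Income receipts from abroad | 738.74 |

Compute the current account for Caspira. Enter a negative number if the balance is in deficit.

Goods balance = 2344.66 - 4532.31 = -2187.65
Services balance = -346.63
Trade balance (goods + services) = -2187.65 + (-346.63) = -2534.28
Net primary income = 738.74 - 178.14 = 560.60
Net secondary income = -219.43
Current account = -2534.28 + 560.60 + (-219.43) = -2193.11

-2193.11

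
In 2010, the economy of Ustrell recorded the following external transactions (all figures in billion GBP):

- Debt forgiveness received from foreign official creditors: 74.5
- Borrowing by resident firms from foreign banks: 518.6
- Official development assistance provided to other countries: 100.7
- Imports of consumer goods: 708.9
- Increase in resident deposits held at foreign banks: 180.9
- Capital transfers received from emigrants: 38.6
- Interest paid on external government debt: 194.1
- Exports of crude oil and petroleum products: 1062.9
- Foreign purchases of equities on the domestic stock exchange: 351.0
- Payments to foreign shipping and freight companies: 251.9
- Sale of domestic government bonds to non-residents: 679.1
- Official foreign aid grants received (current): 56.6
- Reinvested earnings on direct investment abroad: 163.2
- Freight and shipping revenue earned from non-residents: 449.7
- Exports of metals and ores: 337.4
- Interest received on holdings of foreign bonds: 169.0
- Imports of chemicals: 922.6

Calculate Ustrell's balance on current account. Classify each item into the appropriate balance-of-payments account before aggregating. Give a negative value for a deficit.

Goods: 337.4 + 1062.9 - 922.6 - 708.9 = -231.2
Services: 449.7 - 251.9 = 197.8
Primary income: 169.0 + 163.2 - 194.1 = 138.1
Secondary income: 56.6 - 100.7 = -44.1
Current account = (-231.2) + 197.8 + 138.1 + (-44.1) = 60.6
(Excluded from the current account — capital account: debt forgiveness received from foreign official creditors 74.5, capital transfers received from emigrants 38.6; financial account: borrowing by resident firms from foreign banks 518.6, increase in resident deposits held at foreign banks 180.9, foreign purchases of equities on the domestic stock exchange 351.0, sale of domestic government bonds to non-residents 679.1.)

60.6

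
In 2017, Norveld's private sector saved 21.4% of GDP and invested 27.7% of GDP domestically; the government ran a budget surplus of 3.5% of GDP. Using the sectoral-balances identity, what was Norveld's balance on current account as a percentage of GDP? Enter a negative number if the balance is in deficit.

By the sectoral-balances identity, CA = (S_private - I) + (T - G).
Private balance = 21.4 - 27.7 = -6.3
Government balance (T - G) = 3.5
CA = -6.3 + 3.5 = -2.8

-2.8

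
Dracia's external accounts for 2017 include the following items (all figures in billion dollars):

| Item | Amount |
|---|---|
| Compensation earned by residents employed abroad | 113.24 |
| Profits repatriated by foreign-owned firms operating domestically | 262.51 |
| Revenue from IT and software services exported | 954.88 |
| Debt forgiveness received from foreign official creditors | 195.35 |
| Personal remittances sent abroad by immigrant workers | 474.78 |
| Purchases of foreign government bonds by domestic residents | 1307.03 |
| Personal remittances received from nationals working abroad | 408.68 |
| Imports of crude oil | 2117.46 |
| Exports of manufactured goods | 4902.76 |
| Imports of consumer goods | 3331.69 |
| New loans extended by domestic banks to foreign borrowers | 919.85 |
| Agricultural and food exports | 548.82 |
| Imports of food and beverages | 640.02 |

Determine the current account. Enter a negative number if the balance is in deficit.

101.92

Goods: 548.82 + 4902.76 - 2117.46 - 3331.69 - 640.02 = -637.59
Services: 954.88
Primary income: -262.51 + 113.24 = -149.27
Secondary income: 408.68 - 474.78 = -66.10
Current account = (-637.59) + 954.88 + (-149.27) + (-66.10) = 101.92
(Excluded from the current account — capital account: debt forgiveness received from foreign official creditors 195.35; financial account: purchases of foreign government bonds by domestic residents 1307.03, new loans extended by domestic banks to foreign borrowers 919.85.)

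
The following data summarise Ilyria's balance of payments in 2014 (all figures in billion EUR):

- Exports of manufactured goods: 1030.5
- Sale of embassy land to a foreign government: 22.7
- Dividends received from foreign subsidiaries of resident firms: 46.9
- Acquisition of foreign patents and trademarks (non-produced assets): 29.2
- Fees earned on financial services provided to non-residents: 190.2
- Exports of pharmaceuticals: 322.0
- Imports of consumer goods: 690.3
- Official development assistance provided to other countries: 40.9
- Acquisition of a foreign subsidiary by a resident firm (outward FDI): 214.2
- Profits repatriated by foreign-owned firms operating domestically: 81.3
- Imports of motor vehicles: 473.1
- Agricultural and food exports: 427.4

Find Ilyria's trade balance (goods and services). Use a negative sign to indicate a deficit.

Goods: 1030.5 + 322.0 + 427.4 - 473.1 - 690.3 = 616.5
Services: 190.2
Trade balance = 616.5 + 190.2 = 806.7
(Excluded from the trade balance — capital account: sale of embassy land to a foreign government 22.7, acquisition of foreign patents and trademarks (non-produced assets) 29.2; primary income: dividends received from foreign subsidiaries of resident firms 46.9, profits repatriated by foreign-owned firms operating domestically 81.3; secondary income: official development assistance provided to other countries 40.9; financial account: acquisition of a foreign subsidiary by a resident firm (outward FDI) 214.2.)

806.7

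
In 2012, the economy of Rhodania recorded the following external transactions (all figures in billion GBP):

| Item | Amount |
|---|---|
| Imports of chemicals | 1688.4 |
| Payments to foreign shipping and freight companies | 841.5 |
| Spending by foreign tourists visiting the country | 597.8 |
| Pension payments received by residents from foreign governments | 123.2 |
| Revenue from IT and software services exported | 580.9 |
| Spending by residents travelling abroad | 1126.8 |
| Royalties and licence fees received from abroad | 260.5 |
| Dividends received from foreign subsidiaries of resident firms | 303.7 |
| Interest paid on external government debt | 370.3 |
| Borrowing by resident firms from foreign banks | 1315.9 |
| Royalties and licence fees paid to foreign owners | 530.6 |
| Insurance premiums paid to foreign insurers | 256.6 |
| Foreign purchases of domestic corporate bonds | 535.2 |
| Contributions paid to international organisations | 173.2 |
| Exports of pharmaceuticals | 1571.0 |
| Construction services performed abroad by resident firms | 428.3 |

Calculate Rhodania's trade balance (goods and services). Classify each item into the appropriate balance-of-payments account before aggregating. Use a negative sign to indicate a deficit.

-1005.4

Goods: 1571.0 - 1688.4 = -117.4
Services: 580.9 + 428.3 - 841.5 - 1126.8 - 256.6 + 597.8 - 530.6 + 260.5 = -888.0
Trade balance = -117.4 + (-888.0) = -1005.4
(Excluded from the trade balance — secondary income: pension payments received by residents from foreign governments 123.2, contributions paid to international organisations 173.2; primary income: dividends received from foreign subsidiaries of resident firms 303.7, interest paid on external government debt 370.3; financial account: borrowing by resident firms from foreign banks 1315.9, foreign purchases of domestic corporate bonds 535.2.)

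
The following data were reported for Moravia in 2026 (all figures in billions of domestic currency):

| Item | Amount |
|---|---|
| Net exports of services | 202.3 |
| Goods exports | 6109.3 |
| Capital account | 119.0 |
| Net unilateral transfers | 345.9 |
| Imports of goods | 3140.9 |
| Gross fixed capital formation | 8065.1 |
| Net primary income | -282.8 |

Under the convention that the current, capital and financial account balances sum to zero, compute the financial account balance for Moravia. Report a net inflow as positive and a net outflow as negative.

Goods balance = 6109.3 - 3140.9 = 2968.4
Services balance = 202.3
Trade balance (goods + services) = 2968.4 + 202.3 = 3170.7
Net primary income = -282.8
Net secondary income = 345.9
Current account = 3170.7 + (-282.8) + 345.9 = 3233.8
Financial account = -(3233.8 + 119.0) = -3352.8

-3352.8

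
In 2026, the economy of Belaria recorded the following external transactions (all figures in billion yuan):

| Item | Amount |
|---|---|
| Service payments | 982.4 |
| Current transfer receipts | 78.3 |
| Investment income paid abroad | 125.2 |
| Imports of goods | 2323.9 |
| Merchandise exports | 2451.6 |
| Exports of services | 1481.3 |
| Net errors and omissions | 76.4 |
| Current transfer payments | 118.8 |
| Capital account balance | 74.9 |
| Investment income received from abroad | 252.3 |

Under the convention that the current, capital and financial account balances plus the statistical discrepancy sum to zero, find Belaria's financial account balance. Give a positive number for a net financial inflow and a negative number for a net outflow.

-864.5

Goods balance = 2451.6 - 2323.9 = 127.7
Services balance = 1481.3 - 982.4 = 498.9
Trade balance (goods + services) = 127.7 + 498.9 = 626.6
Net primary income = 252.3 - 125.2 = 127.1
Net secondary income = 78.3 - 118.8 = -40.5
Current account = 626.6 + 127.1 + (-40.5) = 713.2
Financial account = -(713.2 + 74.9 + 76.4) = -864.5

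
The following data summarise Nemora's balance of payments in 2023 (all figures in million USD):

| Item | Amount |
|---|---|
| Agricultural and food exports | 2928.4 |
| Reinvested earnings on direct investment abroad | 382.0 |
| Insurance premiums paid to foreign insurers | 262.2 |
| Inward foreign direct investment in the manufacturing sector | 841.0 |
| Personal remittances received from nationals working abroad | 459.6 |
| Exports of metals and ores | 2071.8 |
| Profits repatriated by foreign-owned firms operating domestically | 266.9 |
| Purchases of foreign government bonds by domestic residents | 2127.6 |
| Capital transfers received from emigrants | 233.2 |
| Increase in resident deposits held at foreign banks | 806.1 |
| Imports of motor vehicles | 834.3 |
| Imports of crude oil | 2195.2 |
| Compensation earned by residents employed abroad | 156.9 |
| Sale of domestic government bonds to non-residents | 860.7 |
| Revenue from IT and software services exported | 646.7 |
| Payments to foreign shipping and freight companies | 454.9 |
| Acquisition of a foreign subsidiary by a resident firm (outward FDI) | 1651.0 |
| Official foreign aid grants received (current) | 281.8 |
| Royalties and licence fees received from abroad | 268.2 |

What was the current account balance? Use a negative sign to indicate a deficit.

3181.9

Goods: 2071.8 - 2195.2 + 2928.4 - 834.3 = 1970.7
Services: 268.2 - 454.9 - 262.2 + 646.7 = 197.8
Primary income: 382.0 + 156.9 - 266.9 = 272.0
Secondary income: 281.8 + 459.6 = 741.4
Current account = 1970.7 + 197.8 + 272.0 + 741.4 = 3181.9
(Excluded from the current account — financial account: inward foreign direct investment in the manufacturing sector 841.0, purchases of foreign government bonds by domestic residents 2127.6, increase in resident deposits held at foreign banks 806.1, sale of domestic government bonds to non-residents 860.7, acquisition of a foreign subsidiary by a resident firm (outward FDI) 1651.0; capital account: capital transfers received from emigrants 233.2.)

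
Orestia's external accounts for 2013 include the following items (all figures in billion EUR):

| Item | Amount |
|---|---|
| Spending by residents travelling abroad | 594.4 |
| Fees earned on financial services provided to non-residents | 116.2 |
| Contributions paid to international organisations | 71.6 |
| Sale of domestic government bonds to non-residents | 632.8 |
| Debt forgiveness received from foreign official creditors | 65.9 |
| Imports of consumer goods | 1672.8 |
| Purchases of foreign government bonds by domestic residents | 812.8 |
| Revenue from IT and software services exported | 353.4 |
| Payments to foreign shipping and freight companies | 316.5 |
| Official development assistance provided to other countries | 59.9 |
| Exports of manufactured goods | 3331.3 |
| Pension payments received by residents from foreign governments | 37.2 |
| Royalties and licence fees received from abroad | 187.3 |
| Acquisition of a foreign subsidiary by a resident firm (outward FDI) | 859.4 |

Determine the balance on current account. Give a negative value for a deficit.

1310.2

Goods: 3331.3 - 1672.8 = 1658.5
Services: -594.4 + 116.2 + 353.4 + 187.3 - 316.5 = -254.0
Secondary income: 37.2 - 71.6 - 59.9 = -94.3
Current account = 1658.5 + (-254.0) + (-94.3) = 1310.2
(Excluded from the current account — financial account: sale of domestic government bonds to non-residents 632.8, purchases of foreign government bonds by domestic residents 812.8, acquisition of a foreign subsidiary by a resident firm (outward FDI) 859.4; capital account: debt forgiveness received from foreign official creditors 65.9.)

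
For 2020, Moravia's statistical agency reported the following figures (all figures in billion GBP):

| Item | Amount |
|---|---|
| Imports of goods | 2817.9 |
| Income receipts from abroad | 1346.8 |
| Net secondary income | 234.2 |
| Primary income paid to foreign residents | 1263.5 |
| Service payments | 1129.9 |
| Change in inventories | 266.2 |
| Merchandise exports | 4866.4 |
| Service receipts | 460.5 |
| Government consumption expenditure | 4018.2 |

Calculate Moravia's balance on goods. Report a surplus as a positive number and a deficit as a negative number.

Goods balance = 4866.4 - 2817.9 = 2048.5

2048.5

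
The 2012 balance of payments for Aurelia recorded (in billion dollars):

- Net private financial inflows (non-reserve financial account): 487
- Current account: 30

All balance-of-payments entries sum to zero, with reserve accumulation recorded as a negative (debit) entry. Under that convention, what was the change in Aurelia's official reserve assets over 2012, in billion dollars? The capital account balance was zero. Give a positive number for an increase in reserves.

Official reserve transactions balance = -(30 + 487) = -517
An accumulation of reserves is recorded as a debit (negative entry), so the change in the stock of reserves is the negative of that balance.
Change in official reserves = -(-517) = 517

517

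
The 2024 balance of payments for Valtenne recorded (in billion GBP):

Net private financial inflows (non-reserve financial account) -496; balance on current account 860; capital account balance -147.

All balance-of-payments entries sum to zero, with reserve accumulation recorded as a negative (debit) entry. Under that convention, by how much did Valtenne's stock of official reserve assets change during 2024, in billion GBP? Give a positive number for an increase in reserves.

217

Official reserve transactions balance = -(860 + (-147) + (-496)) = -217
An accumulation of reserves is recorded as a debit (negative entry), so the change in the stock of reserves is the negative of that balance.
Change in official reserves = -(-217) = 217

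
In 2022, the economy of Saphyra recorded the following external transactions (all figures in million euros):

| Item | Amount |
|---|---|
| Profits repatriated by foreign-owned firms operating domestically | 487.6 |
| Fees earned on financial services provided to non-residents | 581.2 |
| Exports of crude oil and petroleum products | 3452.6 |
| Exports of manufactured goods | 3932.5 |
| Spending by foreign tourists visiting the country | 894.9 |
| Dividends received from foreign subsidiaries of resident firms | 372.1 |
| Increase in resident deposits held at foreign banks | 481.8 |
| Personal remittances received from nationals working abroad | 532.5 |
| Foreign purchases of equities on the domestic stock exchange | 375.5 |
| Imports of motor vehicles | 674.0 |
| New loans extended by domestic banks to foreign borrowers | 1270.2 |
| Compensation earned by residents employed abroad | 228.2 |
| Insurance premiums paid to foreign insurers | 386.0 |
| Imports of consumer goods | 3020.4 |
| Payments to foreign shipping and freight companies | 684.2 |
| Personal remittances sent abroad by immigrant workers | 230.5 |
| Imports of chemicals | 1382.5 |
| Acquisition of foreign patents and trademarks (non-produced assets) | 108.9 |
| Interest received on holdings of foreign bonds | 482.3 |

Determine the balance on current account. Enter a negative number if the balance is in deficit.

Goods: 3932.5 - 3020.4 - 674.0 - 1382.5 + 3452.6 = 2308.2
Services: 894.9 + 581.2 - 386.0 - 684.2 = 405.9
Primary income: 228.2 + 372.1 - 487.6 + 482.3 = 595.0
Secondary income: -230.5 + 532.5 = 302.0
Current account = 2308.2 + 405.9 + 595.0 + 302.0 = 3611.1
(Excluded from the current account — financial account: increase in resident deposits held at foreign banks 481.8, foreign purchases of equities on the domestic stock exchange 375.5, new loans extended by domestic banks to foreign borrowers 1270.2; capital account: acquisition of foreign patents and trademarks (non-produced assets) 108.9.)

3611.1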